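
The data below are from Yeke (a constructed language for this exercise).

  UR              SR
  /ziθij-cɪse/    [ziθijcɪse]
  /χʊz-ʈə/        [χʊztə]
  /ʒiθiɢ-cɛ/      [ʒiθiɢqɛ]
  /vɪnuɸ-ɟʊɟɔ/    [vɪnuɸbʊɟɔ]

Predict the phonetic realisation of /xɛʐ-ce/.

[xɛʐʈe]

The data show progressive place assimilation: /ʈ/ → [t] after /z/; /c/ → [q] after /ɢ/; /ɟ/ → [b] after /ɸ/. In each pair only place changes, matching the preceding consonant, while manner and voice stay constant.
No alternation appears in [ziθijcɪse]: there the adjacent consonants already agree in place (/c/ and /j/ are both palatal), so this form is consistent with the same rule.
/c/ is a voiceless palatal stop. The preceding trigger /ʐ/ is retroflex, so /c/ must become retroflex as well.
Changing only its place to retroflex gives [ʈ] — the voiceless retroflex stop.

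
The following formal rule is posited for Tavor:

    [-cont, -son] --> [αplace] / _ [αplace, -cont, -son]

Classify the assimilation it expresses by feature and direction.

regressive place assimilation

The shared variable α links the value of the place features (abbreviated [place]) on the target to the same value on the neighbouring segment, so place is the feature that assimilates.
Since the environment is written after the underscore, the trigger follows the target; the direction is regressive.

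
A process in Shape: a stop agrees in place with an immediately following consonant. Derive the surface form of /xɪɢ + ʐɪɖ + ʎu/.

[xɪɖʐɪɟʎu]

/ɢ/ is a voiced uvular stop. The following trigger /ʐ/ is retroflex, so /ɢ/ must become retroflex as well.
The voiced retroflex stop is [ɖ], so /ɢ/ → [ɖ].
The same rule applies at the second boundary: /ɖ/ → [ɟ] next to /ʎ/.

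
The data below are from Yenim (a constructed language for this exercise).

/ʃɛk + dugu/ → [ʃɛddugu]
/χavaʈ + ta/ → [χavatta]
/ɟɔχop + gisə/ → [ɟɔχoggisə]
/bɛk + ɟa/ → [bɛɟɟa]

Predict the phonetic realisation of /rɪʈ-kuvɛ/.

The data show regressive total assimilation (/k/ → [d] before /d/; /ʈ/ → [t] before /t/; /p/ → [g] before /g/; /k/ → [ɟ] before /ɟ/): in every case the target segment becomes identical to its following neighbour, copying more than a single feature.
/ʈ/ is the segment targeted by the rule; it sits immediately before /k/, so it assimilates completely and surfaces as [k].

[rɪkkuvɛ]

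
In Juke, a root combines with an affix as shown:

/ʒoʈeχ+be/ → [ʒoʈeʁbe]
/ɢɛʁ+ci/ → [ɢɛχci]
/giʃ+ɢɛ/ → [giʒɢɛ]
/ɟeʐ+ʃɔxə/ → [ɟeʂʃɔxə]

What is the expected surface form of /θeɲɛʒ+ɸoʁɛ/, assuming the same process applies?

The data show regressive voicing assimilation: /χ/ → [ʁ] before /b/; /ʁ/ → [χ] before /c/; /ʃ/ → [ʒ] before /ɢ/; /ʐ/ → [ʂ] before /ʃ/. In each pair only voicing changes, matching the following consonant, while place and manner stay constant.
/ʒ/ is a voiced postalveolar fricative. The following trigger /ɸ/ is voiceless, so /ʒ/ must become voiceless as well.
Changing only its voicing to voiceless gives [ʃ] — the voiceless postalveolar fricative.

[θeɲɛʃɸoʁɛ]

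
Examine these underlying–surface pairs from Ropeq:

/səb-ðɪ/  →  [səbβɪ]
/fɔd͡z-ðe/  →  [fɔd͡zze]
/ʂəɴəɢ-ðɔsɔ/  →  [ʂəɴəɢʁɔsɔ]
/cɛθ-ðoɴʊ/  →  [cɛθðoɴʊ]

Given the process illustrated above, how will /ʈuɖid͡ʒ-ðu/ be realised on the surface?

[ʈuɖid͡ʒʒu]

The data show progressive place assimilation: /ð/ → [β] after /b/; /ð/ → [z] after /d͡z/; /ð/ → [ʁ] after /ɢ/. In each pair only place changes, matching the preceding consonant, while manner and voice stay constant.
No alternation appears in [cɛθðoɴʊ]: there the adjacent consonants already agree in place (/ð/ and /θ/ are both dental), so this form is consistent with the same rule.
The rule targets /ð/ (voiced dental fricative), which sits after the trigger /d͡ʒ/ (postalveolar).
The voiced postalveolar fricative is [ʒ], so /ð/ → [ʒ].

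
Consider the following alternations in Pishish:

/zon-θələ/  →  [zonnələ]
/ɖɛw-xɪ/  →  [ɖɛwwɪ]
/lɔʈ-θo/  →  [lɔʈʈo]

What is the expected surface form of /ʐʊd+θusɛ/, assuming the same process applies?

[ʐʊddusɛ]

The data show progressive total assimilation (/θ/ → [n] after /n/; /x/ → [w] after /w/; /θ/ → [ʈ] after /ʈ/): in every case the target segment becomes identical to its preceding neighbour, copying more than a single feature.
/θ/ is the segment targeted by the rule; it sits immediately after /d/, so it assimilates completely and surfaces as [d].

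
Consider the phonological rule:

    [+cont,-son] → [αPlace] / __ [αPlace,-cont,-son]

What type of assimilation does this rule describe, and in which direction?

The rule copies the place features (abbreviated [Place]) from the environment onto the target, so the assimilating feature is place.
Since the environment is written after the underscore, the trigger follows the target; the direction is regressive.

regressive place assimilation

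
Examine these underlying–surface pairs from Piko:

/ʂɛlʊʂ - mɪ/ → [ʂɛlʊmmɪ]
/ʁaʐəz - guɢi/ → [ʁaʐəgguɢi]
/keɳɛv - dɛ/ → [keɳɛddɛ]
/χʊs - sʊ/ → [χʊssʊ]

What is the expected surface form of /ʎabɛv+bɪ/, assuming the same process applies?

The data show regressive total assimilation (/ʂ/ → [m] before /m/; /z/ → [g] before /g/; /v/ → [d] before /d/): in every case the target segment becomes identical to its following neighbour, copying more than a single feature.
In [χʊssʊ] the two consonants at the boundary are already identical (/s/ + /s/), so the rule applies vacuously and nothing changes.
/v/ is the segment targeted by the rule; it sits immediately before /b/, so it assimilates completely and surfaces as [b].

[ʎabɛbbɪ]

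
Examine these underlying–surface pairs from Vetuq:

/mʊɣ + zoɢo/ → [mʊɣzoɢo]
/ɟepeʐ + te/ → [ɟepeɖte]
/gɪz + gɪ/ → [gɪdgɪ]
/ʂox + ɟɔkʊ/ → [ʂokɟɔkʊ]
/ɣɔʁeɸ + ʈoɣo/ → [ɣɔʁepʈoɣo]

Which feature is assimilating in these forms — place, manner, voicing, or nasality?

Comparing underlying and surface forms, /ʐ/ → [ɖ] is the alternation; the neighbouring /t/ is constant.
/ʐ/ is a fricative while /t/ is a stop; the output [ɖ] is a stop, matching the trigger — so the feature that spreads is manner.
Checking the remaining alternations: /z/ → [d] before /g/ (fricative → stop, matching a stop); /x/ → [k] before /ɟ/ (fricative → stop, matching a stop); /ɸ/ → [p] before /ʈ/ (fricative → stop, matching a stop) — only manner changes, and always toward the following segment.
No alternation appears in [mʊɣzoɢo]: there the adjacent consonants already agree in manner (/ɣ/ and /z/ are both fricatives), so this form is consistent with the same rule.

manner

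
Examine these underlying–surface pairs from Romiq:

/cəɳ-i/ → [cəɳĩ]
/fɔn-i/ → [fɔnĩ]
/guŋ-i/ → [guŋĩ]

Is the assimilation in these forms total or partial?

partial assimilation

The vowel /i/ surfaces as nasalised [ĩ] next to the preceding nasal /ɳ/ — it has acquired the [+nasal] feature of its neighbour.
Likewise in the remaining data: /i/ → [ĩ] after /n/; /i/ → [ĩ] after /ŋ/ — each time a vowel is nasalised next to a preceding nasal.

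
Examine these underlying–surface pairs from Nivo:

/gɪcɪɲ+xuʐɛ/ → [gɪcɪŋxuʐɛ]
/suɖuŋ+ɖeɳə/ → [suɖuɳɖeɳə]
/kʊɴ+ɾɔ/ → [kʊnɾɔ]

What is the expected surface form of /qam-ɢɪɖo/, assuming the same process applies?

[qaɴɢɪɖo]

The data show regressive place assimilation: /ɲ/ → [ŋ] before /x/; /ŋ/ → [ɳ] before /ɖ/; /ɴ/ → [n] before /ɾ/. In each pair only place changes, matching the following consonant, while manner and voice stay constant.
The rule targets /m/ (voiced bilabial nasal), which sits before the trigger /ɢ/ (uvular).
A voiced uvular nasal is [ɴ], so the surface segment is [ɴ].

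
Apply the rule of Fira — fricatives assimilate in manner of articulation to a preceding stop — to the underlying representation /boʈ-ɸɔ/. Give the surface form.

[boʈpɔ]

The rule targets /ɸ/ (voiceless bilabial fricative), which sits after the trigger /ʈ/ (stop).
A voiceless bilabial stop is [p], so the surface segment is [p].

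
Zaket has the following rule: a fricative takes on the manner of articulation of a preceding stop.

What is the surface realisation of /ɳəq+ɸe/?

[ɳəqpe]

The rule targets /ɸ/ (voiceless bilabial fricative), which sits after the trigger /q/ (stop).
A voiceless bilabial stop is [p], so the surface segment is [p].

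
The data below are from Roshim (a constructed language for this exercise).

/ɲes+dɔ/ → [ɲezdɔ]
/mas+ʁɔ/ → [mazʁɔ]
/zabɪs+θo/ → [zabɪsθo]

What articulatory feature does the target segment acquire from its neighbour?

Comparing underlying and surface forms, /s/ → [z] is the alternation; the neighbouring /d/ is constant.
/s/ is voiceless while /d/ is voiced; the output [z] is voiced, matching the trigger — so the feature that spreads is voicing.
The same holds elsewhere in the data: /s/ → [z] before /ʁ/ (voiceless → voiced, matching voiced) — only voicing changes, and always toward the following segment.
Nothing changes in [zabɪsθo]: there the adjacent consonants already agree in voicing (/s/ and /θ/ are both voiceless), so this form is consistent with the same rule.

voicing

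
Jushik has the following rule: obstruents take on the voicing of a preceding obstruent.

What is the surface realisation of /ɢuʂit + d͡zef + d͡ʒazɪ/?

[ɢuʂitt͡seft͡ʃazɪ]

/d͡z/ is a voiced alveolar affricate. The preceding trigger /t/ is voiceless, so /d͡z/ must become voiceless as well.
Changing only its voicing to voiceless gives [t͡s] — the voiceless alveolar affricate.
At the second juncture, /d͡ʒ/ likewise becomes [t͡ʃ] adjacent to /f/.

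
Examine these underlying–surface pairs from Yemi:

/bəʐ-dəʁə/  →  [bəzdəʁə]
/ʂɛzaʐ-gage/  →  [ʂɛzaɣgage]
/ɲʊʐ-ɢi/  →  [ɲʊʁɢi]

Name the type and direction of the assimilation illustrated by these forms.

The segment that alternates is /ʐ/, which surfaces as [z] when adjacent to /d/.
The change retroflex → alveolar matches the place of the following /d/, identifying this as place assimilation.
Manner and voice are unchanged, so the assimilation is partial, not total.
The other alternating forms pattern the same way: /ʐ/ → [ɣ] before /g/ (retroflex → velar, matching velar); /ʐ/ → [ʁ] before /ɢ/ (retroflex → uvular, matching uvular) — only place changes, and always toward the following segment.
The trigger is the following segment, so the direction is regressive (anticipatory).

regressive place assimilation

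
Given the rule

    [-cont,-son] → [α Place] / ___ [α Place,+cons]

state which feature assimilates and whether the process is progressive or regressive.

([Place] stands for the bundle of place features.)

The shared variable α links the value of the place features (abbreviated [Place]) on the target to the same value on the neighbouring segment, so place is the feature that assimilates.
Since the environment is written after the underscore, the trigger follows the target; the direction is regressive.

regressive place assimilation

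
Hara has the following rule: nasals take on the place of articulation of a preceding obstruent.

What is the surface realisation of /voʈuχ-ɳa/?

[voʈuχɴa]

/ɳ/ is a voiced retroflex nasal. The preceding trigger /χ/ is uvular, so /ɳ/ must become uvular as well.
The voiced uvular nasal is [ɴ], so /ɳ/ → [ɴ].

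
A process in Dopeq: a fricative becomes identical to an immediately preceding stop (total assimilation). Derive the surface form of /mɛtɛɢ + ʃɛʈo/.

/ʃ/ is the segment targeted by the rule; it sits immediately after /ɢ/, so it assimilates completely and surfaces as [ɢ].

[mɛtɛɢɢɛʈo]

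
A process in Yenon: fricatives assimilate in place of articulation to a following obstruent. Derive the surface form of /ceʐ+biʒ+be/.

[ceβbiβbe]

/ʐ/ is a voiced retroflex fricative. The following trigger /b/ is bilabial, so /ʐ/ must become bilabial as well.
The voiced bilabial fricative is [β], so /ʐ/ → [β].
The same rule applies at the second boundary: /ʒ/ → [β] next to /b/.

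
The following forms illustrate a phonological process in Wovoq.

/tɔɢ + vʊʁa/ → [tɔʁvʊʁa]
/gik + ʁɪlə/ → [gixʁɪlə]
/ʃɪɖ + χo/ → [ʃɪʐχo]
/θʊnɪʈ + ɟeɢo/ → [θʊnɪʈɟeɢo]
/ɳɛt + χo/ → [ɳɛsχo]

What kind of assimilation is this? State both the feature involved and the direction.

regressive manner assimilation

The segment that alternates is /ɢ/, which surfaces as [ʁ] when adjacent to /v/.
The change stop → fricative matches the manner of the following /v/, identifying this as manner assimilation.
Place and voice are unchanged, so the assimilation is partial, not total.
The other alternating forms pattern the same way: /k/ → [x] before /ʁ/ (stop → fricative, matching a fricative); /ɖ/ → [ʐ] before /χ/ (stop → fricative, matching a fricative); /t/ → [s] before /χ/ (stop → fricative, matching a fricative) — only manner changes, and always toward the following segment.
No alternation appears in [θʊnɪʈɟeɢo]: there the adjacent consonants already agree in manner (/ʈ/ and /ɟ/ are both stops), so this form is consistent with the same rule.
The trigger is the following segment, so the direction is regressive (anticipatory).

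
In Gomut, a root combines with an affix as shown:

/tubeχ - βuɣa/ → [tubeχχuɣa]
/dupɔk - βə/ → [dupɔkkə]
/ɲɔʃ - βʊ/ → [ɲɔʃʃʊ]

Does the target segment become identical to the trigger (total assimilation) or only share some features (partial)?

total assimilation

The segment that alternates is /β/, which surfaces as [χ] when adjacent to /χ/.
The output [χ] is identical to the trigger /χ/ — every feature (place, manner, voicing) has been copied — so this is total assimilation.
The remaining alternations confirm this: /β/ → [k] after /k/; /β/ → [ʃ] after /ʃ/ — in each case the output is a copy of the preceding consonant.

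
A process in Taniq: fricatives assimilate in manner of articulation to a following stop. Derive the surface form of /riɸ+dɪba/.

[ripdɪba]

The rule targets /ɸ/ (voiceless bilabial fricative), which sits before the trigger /d/ (stop).
Changing only its manner to stop gives [p] — the voiceless bilabial stop.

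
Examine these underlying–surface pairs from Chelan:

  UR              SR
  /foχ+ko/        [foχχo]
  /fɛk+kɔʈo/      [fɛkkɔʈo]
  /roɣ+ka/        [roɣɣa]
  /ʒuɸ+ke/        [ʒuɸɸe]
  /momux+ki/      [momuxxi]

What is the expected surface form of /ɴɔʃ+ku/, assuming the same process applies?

The data show progressive total assimilation (/k/ → [χ] after /χ/; /k/ → [ɣ] after /ɣ/; /k/ → [ɸ] after /ɸ/; /k/ → [x] after /x/): in every case the target segment becomes identical to its preceding neighbour, copying more than a single feature.
In [fɛkkɔʈo] the two consonants at the boundary are already identical (/k/ + /k/), so the rule applies vacuously and nothing changes.
/k/ is the segment targeted by the rule; it sits immediately after /ʃ/, so it assimilates completely and surfaces as [ʃ].

[ɴɔʃʃu]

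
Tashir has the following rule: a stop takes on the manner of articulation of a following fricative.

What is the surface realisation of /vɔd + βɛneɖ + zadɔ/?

[vɔzβɛneʐzadɔ]

/d/ is a voiced alveolar stop. The following trigger /β/ is a fricative, so /d/ must become a fricative as well.
Changing only its manner to fricative gives [z] — the voiced alveolar fricative.
The same rule applies at the second boundary: /ɖ/ → [ʐ] next to /z/.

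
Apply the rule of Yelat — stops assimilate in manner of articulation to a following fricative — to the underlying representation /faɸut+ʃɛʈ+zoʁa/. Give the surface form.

[faɸusʃɛʂzoʁa]

The rule targets /t/ (voiceless alveolar stop), which sits before the trigger /ʃ/ (fricative).
The voiceless alveolar fricative is [s], so /t/ → [s].
At the second juncture, /ʈ/ likewise becomes [ʂ] adjacent to /z/.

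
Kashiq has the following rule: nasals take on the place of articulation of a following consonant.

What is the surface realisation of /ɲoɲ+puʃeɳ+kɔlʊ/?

[ɲompuʃeŋkɔlʊ]

/ɲ/ is a voiced palatal nasal. The following trigger /p/ is bilabial, so /ɲ/ must become bilabial as well.
The voiced bilabial nasal is [m], so /ɲ/ → [m].
At the second juncture, /ɳ/ likewise becomes [ŋ] adjacent to /k/.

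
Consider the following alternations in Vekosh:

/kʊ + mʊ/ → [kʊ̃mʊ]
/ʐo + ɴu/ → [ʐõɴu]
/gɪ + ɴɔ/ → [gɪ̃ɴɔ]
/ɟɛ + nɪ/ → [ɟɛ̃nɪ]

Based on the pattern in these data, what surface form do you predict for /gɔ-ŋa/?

The data show regressive nasality assimilation (vowel nasalisation): /ʊ/ → [ʊ̃] before /m/; /o/ → [õ] before /ɴ/; /ɪ/ → [ɪ̃] before /ɴ/; /ɛ/ → [ɛ̃] before /n/ — a vowel is nasalised by an immediately following nasal consonant.
The vowel /ɔ/ is adjacent to the following nasal /ŋ/, so it acquires [+nasal] and surfaces as [ɔ̃].

[gɔ̃ŋa]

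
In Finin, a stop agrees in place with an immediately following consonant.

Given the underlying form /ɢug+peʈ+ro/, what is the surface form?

The rule targets /g/ (voiced velar stop), which sits before the trigger /p/ (bilabial).
The voiced bilabial stop is [b], so /g/ → [b].
The same rule applies at the second boundary: /ʈ/ → [t] next to /r/.

[ɢubpetro]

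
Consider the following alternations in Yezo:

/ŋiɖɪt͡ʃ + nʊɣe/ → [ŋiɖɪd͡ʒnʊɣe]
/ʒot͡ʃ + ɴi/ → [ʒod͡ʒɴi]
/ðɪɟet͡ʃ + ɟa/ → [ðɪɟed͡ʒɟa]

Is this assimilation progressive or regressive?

regressive

Comparing underlying and surface forms, /t͡ʃ/ → [d͡ʒ] is the alternation; the neighbouring /n/ is constant.
/t͡ʃ/ is voiceless while /n/ is voiced; the output [d͡ʒ] is voiced, matching the trigger — so the feature that spreads is voicing.
Checking the remaining alternations: /t͡ʃ/ → [d͡ʒ] before /ɴ/ (voiceless → voiced, matching voiced); /t͡ʃ/ → [d͡ʒ] before /ɟ/ (voiceless → voiced, matching voiced) — only voicing changes, and always toward the following segment.
The trigger is the following segment, so the direction is regressive (anticipatory).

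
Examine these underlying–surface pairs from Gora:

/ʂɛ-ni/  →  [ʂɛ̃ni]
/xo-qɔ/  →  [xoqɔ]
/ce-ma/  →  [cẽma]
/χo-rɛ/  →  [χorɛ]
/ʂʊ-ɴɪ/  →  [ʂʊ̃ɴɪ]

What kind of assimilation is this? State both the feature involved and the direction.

regressive nasality assimilation (vowel nasalisation)

The vowel /ɛ/ surfaces as nasalised [ɛ̃] next to the following nasal /n/ — it has acquired the [+nasal] feature of its neighbour.
Likewise in the remaining data: /e/ → [ẽ] before /m/; /ʊ/ → [ʊ̃] before /ɴ/ — each time a vowel is nasalised next to a following nasal.
No change occurs in [xoqɔ], [χorɛ] because the vowel at the boundary is adjacent to an oral consonant, not a nasal (/o/ next to /q/; /o/ next to /r/).
Because the conditioning nasal is to the right of the vowel that changes, the process is regressive (anticipatory).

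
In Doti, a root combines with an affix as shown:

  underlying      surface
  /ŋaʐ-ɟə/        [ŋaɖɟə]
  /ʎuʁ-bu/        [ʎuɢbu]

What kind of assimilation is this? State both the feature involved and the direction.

regressive manner assimilation

Comparing underlying and surface forms, /ʐ/ → [ɖ] is the alternation; the neighbouring /ɟ/ is constant.
/ʐ/ is a fricative while /ɟ/ is a stop; the output [ɖ] is a stop, matching the trigger — so the feature that spreads is manner.
Place and voice are unchanged, so the assimilation is partial, not total.
The same holds elsewhere in the data: /ʁ/ → [ɢ] before /b/ (fricative → stop, matching a stop) — only manner changes, and always toward the following segment.
Since the segment that changes precedes the conditioning segment, the assimilation is regressive.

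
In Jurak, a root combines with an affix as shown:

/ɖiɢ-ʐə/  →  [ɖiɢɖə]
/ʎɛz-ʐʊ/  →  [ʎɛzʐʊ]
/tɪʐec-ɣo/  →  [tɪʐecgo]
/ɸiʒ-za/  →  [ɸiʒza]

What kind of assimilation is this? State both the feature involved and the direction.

The segment that alternates is /ʐ/, which surfaces as [ɖ] when adjacent to /ɢ/.
The change fricative → stop matches the manner of the preceding /ɢ/, identifying this as manner assimilation.
Place and voice are unchanged, so the assimilation is partial, not total.
The same holds elsewhere in the data: /ɣ/ → [g] after /c/ (fricative → stop, matching a stop) — only manner changes, and always toward the preceding segment.
Nothing changes in [ʎɛzʐʊ], [ɸiʒza]: there the adjacent consonants already agree in manner (/ʐ/ and /z/ are both fricatives; /z/ and /ʒ/ are both fricatives), so these forms are consistent with the same rule.
The trigger is the preceding segment, so the direction is progressive (perseverative).

progressive manner assimilation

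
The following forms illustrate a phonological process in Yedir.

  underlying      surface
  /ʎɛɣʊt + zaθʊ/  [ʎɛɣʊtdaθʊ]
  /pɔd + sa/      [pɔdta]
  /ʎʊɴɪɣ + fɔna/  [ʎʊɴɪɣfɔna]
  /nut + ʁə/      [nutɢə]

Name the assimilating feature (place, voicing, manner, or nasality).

manner

The segment that alternates is /z/, which surfaces as [d] when adjacent to /t/.
The change fricative → stop matches the manner of the preceding /t/, identifying this as manner assimilation.
The other alternating forms pattern the same way: /s/ → [t] after /d/ (fricative → stop, matching a stop); /ʁ/ → [ɢ] after /t/ (fricative → stop, matching a stop) — only manner changes, and always toward the preceding segment.
No alternation appears in [ʎʊɴɪɣfɔna]: there the adjacent consonants already agree in manner (/f/ and /ɣ/ are both fricatives), so this form is consistent with the same rule.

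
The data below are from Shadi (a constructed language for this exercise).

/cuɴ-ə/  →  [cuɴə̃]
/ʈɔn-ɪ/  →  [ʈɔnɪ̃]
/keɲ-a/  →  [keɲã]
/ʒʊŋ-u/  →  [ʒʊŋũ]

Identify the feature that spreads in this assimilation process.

nasality

The vowel /ə/ surfaces as nasalised [ə̃] next to the preceding nasal /ɴ/ — it has acquired the [+nasal] feature of its neighbour.
The other forms show the same pattern: /ɪ/ → [ɪ̃] after /n/; /a/ → [ã] after /ɲ/; /u/ → [ũ] after /ŋ/ — each time a vowel is nasalised next to a preceding nasal.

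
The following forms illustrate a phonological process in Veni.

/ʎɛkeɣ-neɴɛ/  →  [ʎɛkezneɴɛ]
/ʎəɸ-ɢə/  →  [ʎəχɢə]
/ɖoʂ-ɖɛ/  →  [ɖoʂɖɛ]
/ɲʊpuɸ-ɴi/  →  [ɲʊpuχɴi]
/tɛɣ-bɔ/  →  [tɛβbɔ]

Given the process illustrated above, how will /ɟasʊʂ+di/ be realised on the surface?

[ɟasʊsdi]

The data show regressive place assimilation: /ɣ/ → [z] before /n/; /ɸ/ → [χ] before /ɢ/; /ɸ/ → [χ] before /ɴ/; /ɣ/ → [β] before /b/. In each pair only place changes, matching the following consonant, while manner and voice stay constant.
Nothing changes in [ɖoʂɖɛ]: there the adjacent consonants already agree in place (/ʂ/ and /ɖ/ are both retroflex), so this form is consistent with the same rule.
/ʂ/ is a voiceless retroflex fricative. The following trigger /d/ is alveolar, so /ʂ/ must become alveolar as well.
The voiceless alveolar fricative is [s], so /ʂ/ → [s].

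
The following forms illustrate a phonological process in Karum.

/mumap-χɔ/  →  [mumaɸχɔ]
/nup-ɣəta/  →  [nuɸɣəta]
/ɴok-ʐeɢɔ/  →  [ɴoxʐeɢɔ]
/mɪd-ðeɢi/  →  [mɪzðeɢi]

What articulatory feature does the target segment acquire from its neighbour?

Comparing underlying and surface forms, /p/ → [ɸ] is the alternation; the neighbouring /χ/ is constant.
The change stop → fricative matches the manner of the following /χ/, identifying this as manner assimilation.
The same holds elsewhere in the data: /p/ → [ɸ] before /ɣ/ (stop → fricative, matching a fricative); /k/ → [x] before /ʐ/ (stop → fricative, matching a fricative); /d/ → [z] before /ð/ (stop → fricative, matching a fricative) — only manner changes, and always toward the following segment.

manner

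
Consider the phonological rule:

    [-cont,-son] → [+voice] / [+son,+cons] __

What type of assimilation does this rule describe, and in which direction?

progressive voicing assimilation

The structural change is [+voice], and the conditioning segment [+son,+cons] (a sonorant consonant) is itself voiced, so the target comes to share the voicing of its neighbour — voicing assimilation.
Since the environment is written before the underscore, the trigger precedes the target; the direction is progressive.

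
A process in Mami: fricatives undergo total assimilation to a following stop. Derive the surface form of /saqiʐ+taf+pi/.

[saqittappi]

/ʐ/ is the segment targeted by the rule; it sits immediately before /t/, so it assimilates completely and surfaces as [t].
At the second juncture, /f/ likewise becomes [p] adjacent to /p/.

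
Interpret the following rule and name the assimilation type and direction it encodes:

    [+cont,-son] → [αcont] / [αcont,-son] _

progressive manner assimilation

The rule copies [cont] (continuancy) from the environment onto the target fricatives; since [±cont] encodes the stop/fricative manner contrast, the assimilating dimension is manner.
The conditioning segment sits to the left of the focus bar, meaning the trigger precedes the segment that changes — progressive assimilation.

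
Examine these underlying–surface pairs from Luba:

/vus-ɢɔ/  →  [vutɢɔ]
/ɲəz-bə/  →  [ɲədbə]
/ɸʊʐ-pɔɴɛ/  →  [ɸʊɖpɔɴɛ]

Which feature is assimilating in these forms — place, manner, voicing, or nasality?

manner

Comparing underlying and surface forms, /s/ → [t] is the alternation; the neighbouring /ɢ/ is constant.
/s/ is a fricative while /ɢ/ is a stop; the output [t] is a stop, matching the trigger — so the feature that spreads is manner.
The other alternating forms pattern the same way: /z/ → [d] before /b/ (fricative → stop, matching a stop); /ʐ/ → [ɖ] before /p/ (fricative → stop, matching a stop) — only manner changes, and always toward the following segment.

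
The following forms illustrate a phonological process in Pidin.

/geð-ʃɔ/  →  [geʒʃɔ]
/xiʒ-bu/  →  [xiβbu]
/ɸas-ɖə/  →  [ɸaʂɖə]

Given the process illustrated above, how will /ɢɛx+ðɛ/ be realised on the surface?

The data show regressive place assimilation: /ð/ → [ʒ] before /ʃ/; /ʒ/ → [β] before /b/; /s/ → [ʂ] before /ɖ/. In each pair only place changes, matching the following consonant, while manner and voice stay constant.
The rule targets /x/ (voiceless velar fricative), which sits before the trigger /ð/ (dental).
The voiceless dental fricative is [θ], so /x/ → [θ].

[ɢɛθðɛ]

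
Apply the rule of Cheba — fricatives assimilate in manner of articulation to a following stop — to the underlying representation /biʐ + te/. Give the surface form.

/ʐ/ is a voiced retroflex fricative. The following trigger /t/ is a stop, so /ʐ/ must become a stop as well.
A voiced retroflex stop is [ɖ], so the surface segment is [ɖ].

[biɖte]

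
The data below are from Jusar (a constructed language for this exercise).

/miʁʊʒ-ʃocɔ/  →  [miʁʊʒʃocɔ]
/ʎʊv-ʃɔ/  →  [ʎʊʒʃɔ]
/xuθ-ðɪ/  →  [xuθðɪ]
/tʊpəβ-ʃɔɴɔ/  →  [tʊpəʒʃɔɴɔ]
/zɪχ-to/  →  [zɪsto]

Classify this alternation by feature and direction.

regressive place assimilation

The segment that alternates is /v/, which surfaces as [ʒ] when adjacent to /ʃ/.
The change labiodental → postalveolar matches the place of the following /ʃ/, identifying this as place assimilation.
Manner and voice are unchanged, so the assimilation is partial, not total.
Checking the remaining alternations: /β/ → [ʒ] before /ʃ/ (bilabial → postalveolar, matching postalveolar); /χ/ → [s] before /t/ (uvular → alveolar, matching alveolar) — only place changes, and always toward the following segment.
Nothing changes in [miʁʊʒʃocɔ], [xuθðɪ]: there the adjacent consonants already agree in place (/ʒ/ and /ʃ/ are both postalveolar; /θ/ and /ð/ are both dental), so these forms are consistent with the same rule.
Since the segment that changes precedes the conditioning segment, the assimilation is regressive.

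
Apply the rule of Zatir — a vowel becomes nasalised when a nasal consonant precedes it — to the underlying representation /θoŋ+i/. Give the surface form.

The vowel /i/ is adjacent to the preceding nasal /ŋ/, so it acquires [+nasal] and surfaces as [ĩ].

[θoŋĩ]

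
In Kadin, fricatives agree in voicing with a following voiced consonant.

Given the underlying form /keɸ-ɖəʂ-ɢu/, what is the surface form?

[keβɖəʐɢu]

/ɸ/ is a voiceless bilabial fricative. The following trigger /ɖ/ is voiced, so /ɸ/ must become voiced as well.
Changing only its voicing to voiced gives [β] — the voiced bilabial fricative.
At the second juncture, /ʂ/ likewise becomes [ʐ] adjacent to /ɢ/.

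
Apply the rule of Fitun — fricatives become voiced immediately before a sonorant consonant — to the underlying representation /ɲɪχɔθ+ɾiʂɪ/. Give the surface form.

[ɲɪχɔðɾiʂɪ]

/θ/ is a voiceless dental fricative. The following trigger /ɾ/ is voiced, so /θ/ must become voiced as well.
Changing only its voicing to voiced gives [ð] — the voiced dental fricative.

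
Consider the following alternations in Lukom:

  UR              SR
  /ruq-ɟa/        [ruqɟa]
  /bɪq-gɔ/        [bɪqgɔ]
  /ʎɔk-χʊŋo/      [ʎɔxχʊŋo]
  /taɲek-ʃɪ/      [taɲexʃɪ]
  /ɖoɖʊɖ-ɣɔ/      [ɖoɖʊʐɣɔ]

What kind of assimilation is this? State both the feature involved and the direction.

regressive manner assimilation

Comparing underlying and surface forms, /k/ → [x] is the alternation; the neighbouring /χ/ is constant.
The change stop → fricative matches the manner of the following /χ/, identifying this as manner assimilation.
Place and voice are unchanged, so the assimilation is partial, not total.
The other alternating forms pattern the same way: /k/ → [x] before /ʃ/ (stop → fricative, matching a fricative); /ɖ/ → [ʐ] before /ɣ/ (stop → fricative, matching a fricative) — only manner changes, and always toward the following segment.
No alternation appears in [ruqɟa], [bɪqgɔ]: there the adjacent consonants already agree in manner (/q/ and /ɟ/ are both stops; /q/ and /g/ are both stops), so these forms are consistent with the same rule.
Since the segment that changes precedes the conditioning segment, the assimilation is regressive.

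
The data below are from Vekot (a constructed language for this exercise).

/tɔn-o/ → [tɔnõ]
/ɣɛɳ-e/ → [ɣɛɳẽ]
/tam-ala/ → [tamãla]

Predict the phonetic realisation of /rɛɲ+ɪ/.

The data show progressive nasality assimilation (vowel nasalisation): /o/ → [õ] after /n/; /e/ → [ẽ] after /ɳ/; /a/ → [ã] after /m/ — a vowel is nasalised by an immediately preceding nasal consonant.
The vowel /ɪ/ is adjacent to the preceding nasal /ɲ/, so it acquires [+nasal] and surfaces as [ɪ̃].

[rɛɲɪ̃]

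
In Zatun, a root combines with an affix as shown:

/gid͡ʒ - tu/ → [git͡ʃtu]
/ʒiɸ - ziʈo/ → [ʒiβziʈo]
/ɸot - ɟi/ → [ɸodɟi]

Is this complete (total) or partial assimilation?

Comparing underlying and surface forms, /d͡ʒ/ → [t͡ʃ] is the alternation; the neighbouring /t/ is constant.
The change voiced → voiceless matches the voicing of the following /t/, identifying this as voicing assimilation.
Place and manner are unchanged, so the assimilation is partial, not total.
The same holds elsewhere in the data: /ɸ/ → [β] before /z/ (voiceless → voiced, matching voiced); /t/ → [d] before /ɟ/ (voiceless → voiced, matching voiced) — only voicing changes, and always toward the following segment.

partial assimilation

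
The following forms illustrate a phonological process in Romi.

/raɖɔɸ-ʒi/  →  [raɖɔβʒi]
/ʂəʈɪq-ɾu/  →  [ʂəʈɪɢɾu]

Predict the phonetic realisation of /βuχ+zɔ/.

[βuʁzɔ]

The data show regressive voicing assimilation: /ɸ/ → [β] before /ʒ/; /q/ → [ɢ] before /ɾ/. In each pair only voicing changes, matching the following consonant, while place and manner stay constant.
/χ/ is a voiceless uvular fricative. The following trigger /z/ is voiced, so /χ/ must become voiced as well.
Changing only its voicing to voiced gives [ʁ] — the voiced uvular fricative.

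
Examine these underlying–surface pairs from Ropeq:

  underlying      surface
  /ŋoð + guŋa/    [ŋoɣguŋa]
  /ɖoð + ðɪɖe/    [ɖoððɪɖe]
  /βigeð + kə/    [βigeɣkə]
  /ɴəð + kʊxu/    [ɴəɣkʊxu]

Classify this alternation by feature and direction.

regressive place assimilation

Comparing underlying and surface forms, /ð/ → [ɣ] is the alternation; the neighbouring /g/ is constant.
The change dental → velar matches the place of the following /g/, identifying this as place assimilation.
Manner and voice are unchanged, so the assimilation is partial, not total.
The other alternating form patterns the same way: /ð/ → [ɣ] before /k/ (dental → velar, matching velar) — only place changes, and always toward the following segment.
Nothing changes in [ɖoððɪɖe]: there the adjacent consonants already agree in place (/ð/ and /ð/ are both dental), so this form is consistent with the same rule.
The trigger is the following segment, so the direction is regressive (anticipatory).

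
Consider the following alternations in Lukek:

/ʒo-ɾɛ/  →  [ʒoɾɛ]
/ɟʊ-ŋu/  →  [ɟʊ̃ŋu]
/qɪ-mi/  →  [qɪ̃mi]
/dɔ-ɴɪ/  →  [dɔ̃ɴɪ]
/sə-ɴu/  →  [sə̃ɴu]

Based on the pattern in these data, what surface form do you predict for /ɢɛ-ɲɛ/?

The data show regressive nasality assimilation (vowel nasalisation): /ʊ/ → [ʊ̃] before /ŋ/; /ɪ/ → [ɪ̃] before /m/; /ɔ/ → [ɔ̃] before /ɴ/; /ə/ → [ə̃] before /ɴ/ — a vowel is nasalised by an immediately following nasal consonant.
No change occurs in [ʒoɾɛ] because the vowel at the boundary is adjacent to an oral consonant, not a nasal (/o/ next to /ɾ/).
/ɛ/ sits next to the nasal /ɲ/ and is therefore nasalised to [ɛ̃].

[ɢɛ̃ɲɛ]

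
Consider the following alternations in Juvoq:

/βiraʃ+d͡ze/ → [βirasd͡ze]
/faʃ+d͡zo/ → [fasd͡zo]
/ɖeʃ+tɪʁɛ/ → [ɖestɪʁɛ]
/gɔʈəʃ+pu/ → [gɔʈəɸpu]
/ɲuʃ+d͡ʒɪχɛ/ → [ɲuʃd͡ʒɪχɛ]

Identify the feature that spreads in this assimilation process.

Underlying /ʃ/ is realised as [s] next to /d͡z/; /d͡z/ itself does not change.
/ʃ/ is postalveolar while /d͡z/ is alveolar; the output [s] is alveolar, matching the trigger — so the feature that spreads is place.
Checking the remaining alternations: /ʃ/ → [s] before /t/ (postalveolar → alveolar, matching alveolar); /ʃ/ → [ɸ] before /p/ (postalveolar → bilabial, matching bilabial) — only place changes, and always toward the following segment.
Nothing changes in [ɲuʃd͡ʒɪχɛ]: there the adjacent consonants already agree in place (/ʃ/ and /d͡ʒ/ are both postalveolar), so this form is consistent with the same rule.

place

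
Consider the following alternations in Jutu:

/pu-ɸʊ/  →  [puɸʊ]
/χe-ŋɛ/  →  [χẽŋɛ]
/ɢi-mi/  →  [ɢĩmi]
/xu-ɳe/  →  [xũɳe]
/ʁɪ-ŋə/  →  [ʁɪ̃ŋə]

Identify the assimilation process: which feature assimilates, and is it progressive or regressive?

regressive nasality assimilation (vowel nasalisation)

The vowel /e/ surfaces as nasalised [ẽ] next to the following nasal /ŋ/ — it has acquired the [+nasal] feature of its neighbour.
The other forms show the same pattern: /i/ → [ĩ] before /m/; /u/ → [ũ] before /ɳ/; /ɪ/ → [ɪ̃] before /ŋ/ — each time a vowel is nasalised next to a following nasal.
No change occurs in [puɸʊ] because the vowel at the boundary is adjacent to an oral consonant, not a nasal (/u/ next to /ɸ/).
Because the conditioning nasal is to the right of the vowel that changes, the process is regressive (anticipatory).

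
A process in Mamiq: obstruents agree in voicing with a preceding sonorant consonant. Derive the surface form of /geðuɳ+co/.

The rule targets /c/ (voiceless palatal stop), which sits after the trigger /ɳ/ (voiced).
The voiced palatal stop is [ɟ], so /c/ → [ɟ].

[geðuɳɟo]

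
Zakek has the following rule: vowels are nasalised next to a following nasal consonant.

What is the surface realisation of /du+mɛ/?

[dũmɛ]

The vowel /u/ is adjacent to the following nasal /m/, so it acquires [+nasal] and surfaces as [ũ].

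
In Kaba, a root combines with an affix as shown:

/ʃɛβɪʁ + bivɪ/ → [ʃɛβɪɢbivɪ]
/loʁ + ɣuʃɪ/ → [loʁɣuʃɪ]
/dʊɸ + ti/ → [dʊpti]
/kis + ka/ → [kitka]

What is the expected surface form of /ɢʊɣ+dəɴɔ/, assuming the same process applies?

[ɢʊgdəɴɔ]

The data show regressive manner assimilation: /ʁ/ → [ɢ] before /b/; /ɸ/ → [p] before /t/; /s/ → [t] before /k/. In each pair only manner changes, matching the following consonant, while place and voice stay constant.
No alternation appears in [loʁɣuʃɪ]: there the adjacent consonants already agree in manner (/ʁ/ and /ɣ/ are both fricatives), so this form is consistent with the same rule.
/ɣ/ is a voiced velar fricative. The following trigger /d/ is a stop, so /ɣ/ must become a stop as well.
A voiced velar stop is [g], so the surface segment is [g].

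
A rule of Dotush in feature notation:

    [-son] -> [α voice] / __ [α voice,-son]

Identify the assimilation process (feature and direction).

regressive voicing assimilation

The rule copies [voice] from the environment onto the target, so the assimilating feature is voicing.
Since the environment is written after the underscore, the trigger follows the target; the direction is regressive.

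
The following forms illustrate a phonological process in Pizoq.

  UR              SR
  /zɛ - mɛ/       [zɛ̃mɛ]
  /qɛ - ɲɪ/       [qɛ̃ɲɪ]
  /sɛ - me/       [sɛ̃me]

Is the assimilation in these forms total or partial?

The vowel /ɛ/ surfaces as nasalised [ɛ̃] next to the following nasal /m/ — it has acquired the [+nasal] feature of its neighbour.
Likewise in the remaining data: /ɛ/ → [ɛ̃] before /ɲ/ — each time a vowel is nasalised next to a following nasal.

partial assimilation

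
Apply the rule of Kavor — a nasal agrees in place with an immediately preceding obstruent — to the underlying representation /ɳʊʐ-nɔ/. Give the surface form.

The rule targets /n/ (voiced alveolar nasal), which sits after the trigger /ʐ/ (retroflex).
A voiced retroflex nasal is [ɳ], so the surface segment is [ɳ].

[ɳʊʐɳɔ]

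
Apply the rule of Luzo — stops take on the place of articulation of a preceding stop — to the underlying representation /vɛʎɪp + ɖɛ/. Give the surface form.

[vɛʎɪpbɛ]

/ɖ/ is a voiced retroflex stop. The preceding trigger /p/ is bilabial, so /ɖ/ must become bilabial as well.
The voiced bilabial stop is [b], so /ɖ/ → [b].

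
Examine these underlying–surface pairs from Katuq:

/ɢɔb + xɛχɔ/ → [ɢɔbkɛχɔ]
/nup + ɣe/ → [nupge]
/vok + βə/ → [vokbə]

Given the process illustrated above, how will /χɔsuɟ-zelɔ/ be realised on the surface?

[χɔsuɟdelɔ]

The data show progressive manner assimilation: /x/ → [k] after /b/; /ɣ/ → [g] after /p/; /β/ → [b] after /k/. In each pair only manner changes, matching the preceding consonant, while place and voice stay constant.
The rule targets /z/ (voiced alveolar fricative), which sits after the trigger /ɟ/ (stop).
A voiced alveolar stop is [d], so the surface segment is [d].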